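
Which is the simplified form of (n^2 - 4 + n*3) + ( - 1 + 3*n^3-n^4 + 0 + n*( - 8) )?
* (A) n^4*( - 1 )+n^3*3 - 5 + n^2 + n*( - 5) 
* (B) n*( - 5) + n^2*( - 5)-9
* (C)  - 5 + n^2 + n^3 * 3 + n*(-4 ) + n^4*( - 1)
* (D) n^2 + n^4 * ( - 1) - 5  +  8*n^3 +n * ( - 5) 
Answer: A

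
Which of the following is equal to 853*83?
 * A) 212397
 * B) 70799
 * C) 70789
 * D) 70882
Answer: B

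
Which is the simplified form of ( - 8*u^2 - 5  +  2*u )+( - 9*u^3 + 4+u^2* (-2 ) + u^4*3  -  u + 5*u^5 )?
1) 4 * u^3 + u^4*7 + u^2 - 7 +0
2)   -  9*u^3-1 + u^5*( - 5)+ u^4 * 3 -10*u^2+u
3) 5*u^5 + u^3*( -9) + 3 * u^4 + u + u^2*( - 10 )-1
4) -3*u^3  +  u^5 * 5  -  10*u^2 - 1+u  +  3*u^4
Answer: 3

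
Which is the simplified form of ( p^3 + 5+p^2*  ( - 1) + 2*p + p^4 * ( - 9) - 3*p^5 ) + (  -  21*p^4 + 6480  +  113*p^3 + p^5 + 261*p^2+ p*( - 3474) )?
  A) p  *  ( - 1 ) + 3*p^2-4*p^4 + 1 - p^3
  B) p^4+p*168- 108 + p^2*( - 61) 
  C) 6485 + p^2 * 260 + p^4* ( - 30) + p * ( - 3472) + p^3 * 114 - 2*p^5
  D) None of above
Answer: C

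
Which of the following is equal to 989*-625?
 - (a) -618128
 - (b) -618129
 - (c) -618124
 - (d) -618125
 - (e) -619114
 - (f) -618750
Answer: d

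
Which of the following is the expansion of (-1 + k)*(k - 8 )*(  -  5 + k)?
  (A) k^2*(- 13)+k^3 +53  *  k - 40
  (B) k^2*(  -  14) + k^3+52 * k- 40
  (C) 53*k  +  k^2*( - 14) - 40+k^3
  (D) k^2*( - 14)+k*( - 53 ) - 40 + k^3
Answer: C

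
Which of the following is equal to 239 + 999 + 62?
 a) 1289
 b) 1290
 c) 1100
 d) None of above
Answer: d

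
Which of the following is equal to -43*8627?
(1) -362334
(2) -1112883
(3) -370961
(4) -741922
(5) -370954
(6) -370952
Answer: 3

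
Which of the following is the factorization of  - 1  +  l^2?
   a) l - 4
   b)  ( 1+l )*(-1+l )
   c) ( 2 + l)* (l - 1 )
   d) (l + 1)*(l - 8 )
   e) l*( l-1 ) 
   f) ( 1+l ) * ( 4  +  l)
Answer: b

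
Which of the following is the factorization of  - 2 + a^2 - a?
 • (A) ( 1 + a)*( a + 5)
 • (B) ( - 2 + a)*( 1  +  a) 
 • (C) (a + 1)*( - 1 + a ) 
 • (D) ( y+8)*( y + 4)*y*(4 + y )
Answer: B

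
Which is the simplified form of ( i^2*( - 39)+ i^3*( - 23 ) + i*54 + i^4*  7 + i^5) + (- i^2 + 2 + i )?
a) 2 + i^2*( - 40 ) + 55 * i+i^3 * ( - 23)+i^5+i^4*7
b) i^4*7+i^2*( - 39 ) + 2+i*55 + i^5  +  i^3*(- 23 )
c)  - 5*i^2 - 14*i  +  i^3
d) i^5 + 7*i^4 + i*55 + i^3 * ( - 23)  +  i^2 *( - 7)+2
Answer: a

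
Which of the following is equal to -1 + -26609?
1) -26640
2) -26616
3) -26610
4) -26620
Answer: 3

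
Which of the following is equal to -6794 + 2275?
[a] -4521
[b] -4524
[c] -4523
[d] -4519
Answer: d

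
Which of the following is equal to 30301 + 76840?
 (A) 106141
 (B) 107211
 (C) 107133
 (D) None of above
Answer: D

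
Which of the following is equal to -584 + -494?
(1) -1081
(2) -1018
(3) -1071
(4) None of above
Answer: 4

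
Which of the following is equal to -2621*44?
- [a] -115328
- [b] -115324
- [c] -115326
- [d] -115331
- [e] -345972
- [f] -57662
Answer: b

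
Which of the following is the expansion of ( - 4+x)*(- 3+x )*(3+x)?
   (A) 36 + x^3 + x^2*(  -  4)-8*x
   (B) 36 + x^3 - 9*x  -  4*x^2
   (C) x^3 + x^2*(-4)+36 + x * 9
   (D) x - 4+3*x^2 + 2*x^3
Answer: B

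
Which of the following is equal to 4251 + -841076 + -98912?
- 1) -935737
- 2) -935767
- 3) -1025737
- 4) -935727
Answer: 1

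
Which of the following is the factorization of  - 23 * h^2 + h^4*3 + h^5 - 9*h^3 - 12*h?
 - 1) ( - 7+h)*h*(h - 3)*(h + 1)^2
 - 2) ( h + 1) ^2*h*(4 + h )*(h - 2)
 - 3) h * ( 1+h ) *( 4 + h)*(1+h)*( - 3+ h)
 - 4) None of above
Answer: 3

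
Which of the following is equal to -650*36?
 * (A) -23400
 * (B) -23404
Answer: A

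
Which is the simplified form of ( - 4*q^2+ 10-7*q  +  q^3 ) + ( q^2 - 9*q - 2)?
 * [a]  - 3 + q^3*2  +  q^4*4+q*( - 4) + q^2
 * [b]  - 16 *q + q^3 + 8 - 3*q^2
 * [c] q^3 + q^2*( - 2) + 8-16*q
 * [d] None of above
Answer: b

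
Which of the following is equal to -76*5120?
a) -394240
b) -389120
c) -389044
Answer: b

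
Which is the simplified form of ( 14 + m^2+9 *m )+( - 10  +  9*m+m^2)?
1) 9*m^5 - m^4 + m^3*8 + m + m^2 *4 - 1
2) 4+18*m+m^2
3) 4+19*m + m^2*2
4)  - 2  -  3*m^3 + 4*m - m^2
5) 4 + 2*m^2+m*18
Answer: 5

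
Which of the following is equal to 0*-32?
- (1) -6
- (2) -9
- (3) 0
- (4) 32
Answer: 3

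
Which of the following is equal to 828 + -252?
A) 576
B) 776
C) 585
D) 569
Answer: A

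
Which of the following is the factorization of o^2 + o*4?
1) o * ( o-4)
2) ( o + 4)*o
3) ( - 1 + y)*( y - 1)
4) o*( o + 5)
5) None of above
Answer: 2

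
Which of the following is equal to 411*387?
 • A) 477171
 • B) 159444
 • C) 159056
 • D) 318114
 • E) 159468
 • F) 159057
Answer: F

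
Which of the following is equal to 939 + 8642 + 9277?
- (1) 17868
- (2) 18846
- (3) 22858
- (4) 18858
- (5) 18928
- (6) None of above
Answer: 4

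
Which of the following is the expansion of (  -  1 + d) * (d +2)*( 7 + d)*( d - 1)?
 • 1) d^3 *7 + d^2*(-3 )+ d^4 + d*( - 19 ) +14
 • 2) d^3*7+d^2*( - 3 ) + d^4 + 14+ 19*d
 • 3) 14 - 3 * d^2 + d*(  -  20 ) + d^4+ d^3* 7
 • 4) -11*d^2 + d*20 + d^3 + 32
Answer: 1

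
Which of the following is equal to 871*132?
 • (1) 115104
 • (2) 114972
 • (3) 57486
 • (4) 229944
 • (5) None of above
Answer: 2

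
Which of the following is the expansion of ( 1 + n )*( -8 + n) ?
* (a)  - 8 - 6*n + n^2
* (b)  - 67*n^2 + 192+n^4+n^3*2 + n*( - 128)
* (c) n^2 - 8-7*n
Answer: c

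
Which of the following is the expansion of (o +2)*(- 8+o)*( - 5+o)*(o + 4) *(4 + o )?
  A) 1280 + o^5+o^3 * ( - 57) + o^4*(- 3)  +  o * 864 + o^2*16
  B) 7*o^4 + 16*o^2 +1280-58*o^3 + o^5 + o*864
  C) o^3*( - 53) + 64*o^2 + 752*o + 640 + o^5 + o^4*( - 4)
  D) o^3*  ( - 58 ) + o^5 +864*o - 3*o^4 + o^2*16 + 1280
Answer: D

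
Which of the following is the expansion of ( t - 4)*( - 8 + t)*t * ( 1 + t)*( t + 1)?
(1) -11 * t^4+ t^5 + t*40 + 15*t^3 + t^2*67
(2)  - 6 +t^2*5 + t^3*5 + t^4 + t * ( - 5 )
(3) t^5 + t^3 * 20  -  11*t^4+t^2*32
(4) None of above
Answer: 4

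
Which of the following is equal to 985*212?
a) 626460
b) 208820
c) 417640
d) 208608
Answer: b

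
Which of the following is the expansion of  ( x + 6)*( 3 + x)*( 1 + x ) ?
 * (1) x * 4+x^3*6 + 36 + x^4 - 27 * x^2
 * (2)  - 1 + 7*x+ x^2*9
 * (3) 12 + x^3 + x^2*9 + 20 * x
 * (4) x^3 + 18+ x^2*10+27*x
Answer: 4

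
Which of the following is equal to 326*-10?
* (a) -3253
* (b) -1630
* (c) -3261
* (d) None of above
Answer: d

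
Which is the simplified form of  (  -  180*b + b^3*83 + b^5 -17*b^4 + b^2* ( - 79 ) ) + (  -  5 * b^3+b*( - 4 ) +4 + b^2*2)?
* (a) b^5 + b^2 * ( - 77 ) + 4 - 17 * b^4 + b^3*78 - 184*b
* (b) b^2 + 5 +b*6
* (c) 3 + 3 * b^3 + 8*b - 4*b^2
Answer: a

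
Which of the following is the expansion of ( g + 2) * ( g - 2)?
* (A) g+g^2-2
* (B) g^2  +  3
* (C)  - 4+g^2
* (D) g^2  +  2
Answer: C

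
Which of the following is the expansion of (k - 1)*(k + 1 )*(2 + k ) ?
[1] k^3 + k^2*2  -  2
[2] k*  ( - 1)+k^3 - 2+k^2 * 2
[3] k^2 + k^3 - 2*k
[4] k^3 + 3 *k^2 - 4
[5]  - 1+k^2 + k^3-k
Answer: 2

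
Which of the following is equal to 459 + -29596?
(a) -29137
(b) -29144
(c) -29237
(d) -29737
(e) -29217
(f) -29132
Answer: a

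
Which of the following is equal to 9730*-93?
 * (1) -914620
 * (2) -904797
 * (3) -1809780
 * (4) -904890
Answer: 4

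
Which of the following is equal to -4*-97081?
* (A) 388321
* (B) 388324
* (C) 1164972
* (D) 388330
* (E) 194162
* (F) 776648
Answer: B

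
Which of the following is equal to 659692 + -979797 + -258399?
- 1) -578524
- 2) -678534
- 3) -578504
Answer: 3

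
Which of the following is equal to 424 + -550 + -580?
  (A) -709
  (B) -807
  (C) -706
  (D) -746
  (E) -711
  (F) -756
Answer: C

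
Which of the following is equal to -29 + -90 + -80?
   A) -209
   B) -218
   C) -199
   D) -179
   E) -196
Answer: C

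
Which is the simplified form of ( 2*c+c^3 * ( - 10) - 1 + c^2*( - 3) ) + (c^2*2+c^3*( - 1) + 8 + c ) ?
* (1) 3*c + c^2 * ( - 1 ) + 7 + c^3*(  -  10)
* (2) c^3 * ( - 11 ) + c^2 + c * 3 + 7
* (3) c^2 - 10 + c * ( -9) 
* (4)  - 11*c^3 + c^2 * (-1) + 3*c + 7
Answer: 4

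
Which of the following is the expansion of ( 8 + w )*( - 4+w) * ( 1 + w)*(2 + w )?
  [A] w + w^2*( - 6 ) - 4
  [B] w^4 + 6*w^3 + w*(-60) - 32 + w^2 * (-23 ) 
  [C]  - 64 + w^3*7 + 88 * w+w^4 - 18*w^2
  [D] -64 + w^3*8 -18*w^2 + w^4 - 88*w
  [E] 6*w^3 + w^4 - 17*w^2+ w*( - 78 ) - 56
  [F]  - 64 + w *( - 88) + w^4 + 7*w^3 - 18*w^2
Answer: F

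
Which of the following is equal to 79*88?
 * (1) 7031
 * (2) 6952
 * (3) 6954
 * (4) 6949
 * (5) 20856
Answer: 2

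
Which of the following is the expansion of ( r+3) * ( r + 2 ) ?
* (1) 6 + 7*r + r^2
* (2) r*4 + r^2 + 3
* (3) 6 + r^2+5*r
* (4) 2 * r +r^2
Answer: 3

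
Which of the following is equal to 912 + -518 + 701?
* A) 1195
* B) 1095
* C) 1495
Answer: B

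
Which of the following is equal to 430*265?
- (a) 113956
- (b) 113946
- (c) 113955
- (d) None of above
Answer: d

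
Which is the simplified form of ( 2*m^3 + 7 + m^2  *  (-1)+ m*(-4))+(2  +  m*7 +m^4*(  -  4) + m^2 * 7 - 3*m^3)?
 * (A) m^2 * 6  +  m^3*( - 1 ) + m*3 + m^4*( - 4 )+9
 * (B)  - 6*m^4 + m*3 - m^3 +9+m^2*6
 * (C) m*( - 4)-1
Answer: A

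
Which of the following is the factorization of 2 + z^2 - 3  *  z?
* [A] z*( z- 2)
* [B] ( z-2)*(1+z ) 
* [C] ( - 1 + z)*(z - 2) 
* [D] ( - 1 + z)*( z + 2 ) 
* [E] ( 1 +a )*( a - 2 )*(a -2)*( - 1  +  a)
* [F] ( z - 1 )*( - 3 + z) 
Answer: C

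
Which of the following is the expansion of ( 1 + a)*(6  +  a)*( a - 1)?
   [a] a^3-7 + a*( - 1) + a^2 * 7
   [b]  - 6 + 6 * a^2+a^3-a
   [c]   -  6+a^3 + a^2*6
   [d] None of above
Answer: b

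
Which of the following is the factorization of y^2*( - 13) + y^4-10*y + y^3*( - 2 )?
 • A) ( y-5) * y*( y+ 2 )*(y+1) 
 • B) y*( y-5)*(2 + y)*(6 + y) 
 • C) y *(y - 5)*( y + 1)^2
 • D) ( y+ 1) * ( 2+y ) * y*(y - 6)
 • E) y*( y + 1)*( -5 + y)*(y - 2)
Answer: A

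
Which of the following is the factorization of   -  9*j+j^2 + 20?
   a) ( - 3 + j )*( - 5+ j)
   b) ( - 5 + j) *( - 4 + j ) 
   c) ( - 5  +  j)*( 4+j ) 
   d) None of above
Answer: b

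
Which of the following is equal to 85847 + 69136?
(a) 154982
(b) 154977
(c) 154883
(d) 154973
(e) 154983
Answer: e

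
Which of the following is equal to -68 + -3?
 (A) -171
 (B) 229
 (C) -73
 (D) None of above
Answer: D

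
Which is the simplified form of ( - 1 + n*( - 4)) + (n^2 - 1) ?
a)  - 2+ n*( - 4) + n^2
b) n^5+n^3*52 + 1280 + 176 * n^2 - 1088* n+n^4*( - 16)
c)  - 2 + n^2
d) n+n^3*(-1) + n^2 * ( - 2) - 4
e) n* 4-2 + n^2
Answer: a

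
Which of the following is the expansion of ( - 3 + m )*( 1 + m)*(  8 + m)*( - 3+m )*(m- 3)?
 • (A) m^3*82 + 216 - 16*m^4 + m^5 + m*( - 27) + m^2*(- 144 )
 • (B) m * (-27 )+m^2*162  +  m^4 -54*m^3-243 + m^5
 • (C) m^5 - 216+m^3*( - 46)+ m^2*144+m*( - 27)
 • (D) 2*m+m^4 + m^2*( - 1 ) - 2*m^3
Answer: C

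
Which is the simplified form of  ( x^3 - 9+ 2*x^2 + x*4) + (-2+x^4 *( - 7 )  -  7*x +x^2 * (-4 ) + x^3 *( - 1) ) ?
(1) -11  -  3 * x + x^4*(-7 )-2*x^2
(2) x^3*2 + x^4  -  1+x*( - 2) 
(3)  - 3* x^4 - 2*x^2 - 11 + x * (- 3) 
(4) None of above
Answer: 1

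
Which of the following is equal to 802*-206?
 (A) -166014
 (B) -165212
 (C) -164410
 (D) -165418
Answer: B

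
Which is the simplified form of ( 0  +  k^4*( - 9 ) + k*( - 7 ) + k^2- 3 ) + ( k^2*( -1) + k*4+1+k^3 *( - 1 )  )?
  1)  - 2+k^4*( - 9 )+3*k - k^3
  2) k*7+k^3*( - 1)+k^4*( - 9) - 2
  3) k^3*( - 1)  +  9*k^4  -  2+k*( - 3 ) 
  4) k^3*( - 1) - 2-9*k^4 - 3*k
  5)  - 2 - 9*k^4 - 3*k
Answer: 4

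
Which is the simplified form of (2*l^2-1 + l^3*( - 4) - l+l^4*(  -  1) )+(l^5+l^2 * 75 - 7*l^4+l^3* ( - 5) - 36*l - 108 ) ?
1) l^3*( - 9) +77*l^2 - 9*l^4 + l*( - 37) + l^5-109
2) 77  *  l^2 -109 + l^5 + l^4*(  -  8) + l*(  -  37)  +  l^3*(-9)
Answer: 2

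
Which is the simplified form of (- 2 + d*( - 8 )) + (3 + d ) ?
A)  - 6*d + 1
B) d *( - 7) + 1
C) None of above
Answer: B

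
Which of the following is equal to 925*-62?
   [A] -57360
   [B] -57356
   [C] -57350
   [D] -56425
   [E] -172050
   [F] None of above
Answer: C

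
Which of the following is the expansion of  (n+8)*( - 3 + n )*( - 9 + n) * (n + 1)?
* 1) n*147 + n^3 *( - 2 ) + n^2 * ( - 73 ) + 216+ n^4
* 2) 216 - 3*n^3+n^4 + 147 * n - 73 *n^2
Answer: 2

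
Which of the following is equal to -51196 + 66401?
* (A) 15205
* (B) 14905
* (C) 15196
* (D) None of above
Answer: A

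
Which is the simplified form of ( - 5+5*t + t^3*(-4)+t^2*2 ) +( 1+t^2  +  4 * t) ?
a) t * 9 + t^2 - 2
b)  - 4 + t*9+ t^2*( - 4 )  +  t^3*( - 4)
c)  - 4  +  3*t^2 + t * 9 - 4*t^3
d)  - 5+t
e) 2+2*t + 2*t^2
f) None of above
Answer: c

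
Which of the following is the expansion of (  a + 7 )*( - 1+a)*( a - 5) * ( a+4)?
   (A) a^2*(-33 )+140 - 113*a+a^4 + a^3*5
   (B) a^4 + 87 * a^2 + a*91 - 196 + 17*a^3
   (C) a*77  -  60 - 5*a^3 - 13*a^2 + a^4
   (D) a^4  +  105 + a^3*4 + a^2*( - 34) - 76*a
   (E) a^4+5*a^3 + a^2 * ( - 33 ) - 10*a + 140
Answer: A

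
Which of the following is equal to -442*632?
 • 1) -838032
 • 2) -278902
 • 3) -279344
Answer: 3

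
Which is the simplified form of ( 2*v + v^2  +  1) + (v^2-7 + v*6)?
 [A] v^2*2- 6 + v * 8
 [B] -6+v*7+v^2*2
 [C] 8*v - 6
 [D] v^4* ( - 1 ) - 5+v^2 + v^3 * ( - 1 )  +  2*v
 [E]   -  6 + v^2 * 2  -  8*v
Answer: A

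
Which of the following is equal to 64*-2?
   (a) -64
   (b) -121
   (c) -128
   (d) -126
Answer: c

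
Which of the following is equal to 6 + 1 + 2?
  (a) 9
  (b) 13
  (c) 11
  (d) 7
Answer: a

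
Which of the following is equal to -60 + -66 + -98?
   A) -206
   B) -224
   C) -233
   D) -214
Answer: B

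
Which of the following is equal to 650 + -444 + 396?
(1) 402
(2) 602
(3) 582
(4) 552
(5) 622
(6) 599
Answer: 2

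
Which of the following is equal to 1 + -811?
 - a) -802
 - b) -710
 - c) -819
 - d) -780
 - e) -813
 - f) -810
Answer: f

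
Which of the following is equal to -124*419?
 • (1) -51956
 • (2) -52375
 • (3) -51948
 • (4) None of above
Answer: 1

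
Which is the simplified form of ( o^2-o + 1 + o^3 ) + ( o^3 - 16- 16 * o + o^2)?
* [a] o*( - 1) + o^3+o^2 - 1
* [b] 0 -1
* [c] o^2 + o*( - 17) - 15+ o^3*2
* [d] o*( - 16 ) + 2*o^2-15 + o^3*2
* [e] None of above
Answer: e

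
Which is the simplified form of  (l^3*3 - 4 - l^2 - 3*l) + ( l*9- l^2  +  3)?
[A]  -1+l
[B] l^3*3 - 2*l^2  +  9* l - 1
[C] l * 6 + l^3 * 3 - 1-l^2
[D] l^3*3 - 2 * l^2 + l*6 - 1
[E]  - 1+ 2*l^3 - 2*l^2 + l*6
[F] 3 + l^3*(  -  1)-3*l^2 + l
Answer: D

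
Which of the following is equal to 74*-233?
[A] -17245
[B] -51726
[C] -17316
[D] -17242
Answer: D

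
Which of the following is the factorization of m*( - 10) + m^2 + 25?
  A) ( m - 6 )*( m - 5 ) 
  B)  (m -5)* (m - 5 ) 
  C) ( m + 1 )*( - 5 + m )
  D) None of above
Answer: B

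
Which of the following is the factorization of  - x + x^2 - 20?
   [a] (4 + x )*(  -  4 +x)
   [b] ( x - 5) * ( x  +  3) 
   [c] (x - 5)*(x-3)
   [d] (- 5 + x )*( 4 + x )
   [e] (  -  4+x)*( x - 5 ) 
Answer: d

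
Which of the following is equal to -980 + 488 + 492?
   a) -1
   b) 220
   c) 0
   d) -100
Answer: c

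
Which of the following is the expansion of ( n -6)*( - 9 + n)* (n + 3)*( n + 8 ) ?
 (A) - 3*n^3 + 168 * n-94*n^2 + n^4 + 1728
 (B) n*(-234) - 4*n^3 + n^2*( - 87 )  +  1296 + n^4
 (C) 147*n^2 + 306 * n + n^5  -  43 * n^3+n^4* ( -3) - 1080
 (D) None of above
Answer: D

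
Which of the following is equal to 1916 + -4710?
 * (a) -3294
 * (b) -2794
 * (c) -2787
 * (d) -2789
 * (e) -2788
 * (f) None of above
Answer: b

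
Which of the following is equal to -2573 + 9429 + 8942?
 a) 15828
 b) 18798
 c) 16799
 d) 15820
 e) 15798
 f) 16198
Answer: e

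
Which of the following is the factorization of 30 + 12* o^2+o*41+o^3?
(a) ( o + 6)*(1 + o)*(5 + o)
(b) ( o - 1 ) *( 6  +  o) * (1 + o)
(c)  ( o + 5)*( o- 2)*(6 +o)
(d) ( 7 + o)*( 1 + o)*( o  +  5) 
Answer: a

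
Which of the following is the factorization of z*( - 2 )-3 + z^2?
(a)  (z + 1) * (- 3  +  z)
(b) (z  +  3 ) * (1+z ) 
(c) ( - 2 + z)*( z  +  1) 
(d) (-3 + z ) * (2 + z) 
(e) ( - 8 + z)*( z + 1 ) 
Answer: a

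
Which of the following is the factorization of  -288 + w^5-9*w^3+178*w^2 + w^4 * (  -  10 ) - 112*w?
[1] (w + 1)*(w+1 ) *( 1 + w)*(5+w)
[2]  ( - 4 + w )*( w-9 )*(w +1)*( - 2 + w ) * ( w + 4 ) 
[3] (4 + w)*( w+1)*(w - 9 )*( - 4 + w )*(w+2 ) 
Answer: 2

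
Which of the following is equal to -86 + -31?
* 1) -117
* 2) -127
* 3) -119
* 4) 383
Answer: 1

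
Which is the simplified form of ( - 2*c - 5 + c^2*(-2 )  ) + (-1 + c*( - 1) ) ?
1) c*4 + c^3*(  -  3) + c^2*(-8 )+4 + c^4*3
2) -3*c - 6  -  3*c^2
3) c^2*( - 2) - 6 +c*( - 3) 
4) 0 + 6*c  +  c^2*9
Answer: 3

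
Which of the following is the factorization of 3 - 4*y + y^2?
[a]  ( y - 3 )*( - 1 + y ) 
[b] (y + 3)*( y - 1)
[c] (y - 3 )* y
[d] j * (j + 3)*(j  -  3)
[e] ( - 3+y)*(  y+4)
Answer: a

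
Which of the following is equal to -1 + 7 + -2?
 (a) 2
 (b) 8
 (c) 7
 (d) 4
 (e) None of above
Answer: d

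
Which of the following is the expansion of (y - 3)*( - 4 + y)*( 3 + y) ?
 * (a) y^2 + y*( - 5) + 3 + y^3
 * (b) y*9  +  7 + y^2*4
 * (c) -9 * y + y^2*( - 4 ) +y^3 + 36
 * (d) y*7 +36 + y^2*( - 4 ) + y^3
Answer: c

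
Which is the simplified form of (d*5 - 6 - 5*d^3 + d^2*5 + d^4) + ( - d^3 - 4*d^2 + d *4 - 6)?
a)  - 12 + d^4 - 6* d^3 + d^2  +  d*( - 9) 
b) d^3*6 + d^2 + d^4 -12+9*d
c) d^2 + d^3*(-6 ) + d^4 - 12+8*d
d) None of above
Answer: d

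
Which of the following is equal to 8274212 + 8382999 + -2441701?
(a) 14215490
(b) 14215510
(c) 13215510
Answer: b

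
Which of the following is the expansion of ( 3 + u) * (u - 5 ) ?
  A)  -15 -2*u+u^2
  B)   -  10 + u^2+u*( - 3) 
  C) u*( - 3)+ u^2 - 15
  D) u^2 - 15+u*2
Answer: A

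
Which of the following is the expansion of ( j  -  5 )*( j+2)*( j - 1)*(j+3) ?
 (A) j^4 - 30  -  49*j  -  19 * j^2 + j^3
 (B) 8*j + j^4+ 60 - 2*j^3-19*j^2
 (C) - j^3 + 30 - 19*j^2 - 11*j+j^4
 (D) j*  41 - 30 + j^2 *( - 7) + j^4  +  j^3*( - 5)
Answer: C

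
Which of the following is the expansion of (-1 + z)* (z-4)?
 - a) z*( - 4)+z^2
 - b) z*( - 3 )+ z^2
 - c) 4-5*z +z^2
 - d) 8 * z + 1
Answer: c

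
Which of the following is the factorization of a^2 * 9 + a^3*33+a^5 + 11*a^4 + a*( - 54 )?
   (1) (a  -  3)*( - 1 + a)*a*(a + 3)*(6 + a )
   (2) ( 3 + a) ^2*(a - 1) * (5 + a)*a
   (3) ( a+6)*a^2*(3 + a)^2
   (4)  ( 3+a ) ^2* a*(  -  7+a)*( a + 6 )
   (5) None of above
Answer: 5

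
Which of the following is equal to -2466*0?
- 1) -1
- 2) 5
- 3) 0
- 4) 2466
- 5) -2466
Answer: 3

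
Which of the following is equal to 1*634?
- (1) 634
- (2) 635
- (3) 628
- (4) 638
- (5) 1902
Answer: 1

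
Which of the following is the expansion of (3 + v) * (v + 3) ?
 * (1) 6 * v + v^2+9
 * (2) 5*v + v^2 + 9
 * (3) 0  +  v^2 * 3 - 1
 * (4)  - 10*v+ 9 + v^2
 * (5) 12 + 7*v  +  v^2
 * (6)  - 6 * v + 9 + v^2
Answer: 1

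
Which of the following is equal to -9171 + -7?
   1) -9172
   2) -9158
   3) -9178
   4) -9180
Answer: 3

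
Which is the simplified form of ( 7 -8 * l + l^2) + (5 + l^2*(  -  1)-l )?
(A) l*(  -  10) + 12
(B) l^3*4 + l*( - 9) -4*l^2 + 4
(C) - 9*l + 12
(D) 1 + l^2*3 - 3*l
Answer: C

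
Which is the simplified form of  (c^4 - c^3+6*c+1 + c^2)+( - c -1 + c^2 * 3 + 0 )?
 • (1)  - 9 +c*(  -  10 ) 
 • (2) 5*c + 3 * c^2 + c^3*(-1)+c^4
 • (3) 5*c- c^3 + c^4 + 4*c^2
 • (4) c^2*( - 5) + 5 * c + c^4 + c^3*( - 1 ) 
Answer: 3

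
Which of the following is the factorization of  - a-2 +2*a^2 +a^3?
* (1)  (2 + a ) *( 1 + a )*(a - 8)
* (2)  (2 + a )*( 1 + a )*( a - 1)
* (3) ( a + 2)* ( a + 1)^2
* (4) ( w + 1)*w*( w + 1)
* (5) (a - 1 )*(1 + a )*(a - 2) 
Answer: 2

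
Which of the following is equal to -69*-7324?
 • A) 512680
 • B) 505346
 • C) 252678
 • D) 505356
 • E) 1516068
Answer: D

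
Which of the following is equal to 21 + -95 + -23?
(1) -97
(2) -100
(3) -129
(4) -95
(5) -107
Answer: 1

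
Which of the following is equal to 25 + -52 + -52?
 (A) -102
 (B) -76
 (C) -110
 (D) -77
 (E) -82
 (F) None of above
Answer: F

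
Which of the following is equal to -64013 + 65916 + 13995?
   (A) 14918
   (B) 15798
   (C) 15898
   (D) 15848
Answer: C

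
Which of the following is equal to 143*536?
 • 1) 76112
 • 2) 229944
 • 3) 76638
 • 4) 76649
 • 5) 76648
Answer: 5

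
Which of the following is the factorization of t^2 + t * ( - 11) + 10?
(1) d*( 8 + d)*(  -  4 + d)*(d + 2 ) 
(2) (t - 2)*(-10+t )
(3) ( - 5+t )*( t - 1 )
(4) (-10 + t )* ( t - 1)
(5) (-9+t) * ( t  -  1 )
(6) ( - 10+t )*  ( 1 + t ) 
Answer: 4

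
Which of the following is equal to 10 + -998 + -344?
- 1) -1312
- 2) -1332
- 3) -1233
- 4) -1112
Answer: 2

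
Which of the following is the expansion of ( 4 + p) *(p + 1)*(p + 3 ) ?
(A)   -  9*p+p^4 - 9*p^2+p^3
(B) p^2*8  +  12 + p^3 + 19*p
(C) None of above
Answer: B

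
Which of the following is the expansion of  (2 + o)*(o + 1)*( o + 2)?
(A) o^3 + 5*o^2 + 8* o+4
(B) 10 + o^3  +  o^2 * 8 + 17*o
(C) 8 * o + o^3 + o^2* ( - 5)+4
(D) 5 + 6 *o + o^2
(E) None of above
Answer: A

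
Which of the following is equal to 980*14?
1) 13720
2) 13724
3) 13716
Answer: 1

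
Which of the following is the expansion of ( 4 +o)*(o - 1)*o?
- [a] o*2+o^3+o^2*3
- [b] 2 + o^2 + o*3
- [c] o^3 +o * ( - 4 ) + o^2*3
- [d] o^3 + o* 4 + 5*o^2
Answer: c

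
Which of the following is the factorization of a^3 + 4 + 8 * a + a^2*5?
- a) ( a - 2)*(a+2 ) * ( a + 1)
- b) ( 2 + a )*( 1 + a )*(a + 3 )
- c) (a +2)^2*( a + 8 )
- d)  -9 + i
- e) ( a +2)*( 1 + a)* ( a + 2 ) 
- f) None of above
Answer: e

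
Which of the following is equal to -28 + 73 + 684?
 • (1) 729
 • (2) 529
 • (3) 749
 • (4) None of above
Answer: 1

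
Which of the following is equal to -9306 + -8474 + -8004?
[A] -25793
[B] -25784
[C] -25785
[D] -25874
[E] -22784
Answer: B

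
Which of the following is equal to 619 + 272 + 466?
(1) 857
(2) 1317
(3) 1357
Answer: 3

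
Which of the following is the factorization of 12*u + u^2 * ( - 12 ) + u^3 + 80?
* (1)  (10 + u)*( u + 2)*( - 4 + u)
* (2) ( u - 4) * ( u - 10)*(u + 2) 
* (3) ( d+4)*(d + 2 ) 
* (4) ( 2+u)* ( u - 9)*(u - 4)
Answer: 2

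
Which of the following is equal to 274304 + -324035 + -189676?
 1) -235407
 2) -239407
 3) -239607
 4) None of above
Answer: 2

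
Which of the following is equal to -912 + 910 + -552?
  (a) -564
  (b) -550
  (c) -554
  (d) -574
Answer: c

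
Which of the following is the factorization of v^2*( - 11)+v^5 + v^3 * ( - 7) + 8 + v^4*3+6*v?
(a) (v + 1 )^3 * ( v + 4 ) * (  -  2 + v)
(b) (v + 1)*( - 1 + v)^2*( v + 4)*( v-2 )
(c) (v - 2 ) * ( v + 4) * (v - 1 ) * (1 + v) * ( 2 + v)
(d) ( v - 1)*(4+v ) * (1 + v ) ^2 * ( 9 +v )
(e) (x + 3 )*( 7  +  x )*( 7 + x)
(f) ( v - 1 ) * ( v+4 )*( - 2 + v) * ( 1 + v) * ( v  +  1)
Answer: f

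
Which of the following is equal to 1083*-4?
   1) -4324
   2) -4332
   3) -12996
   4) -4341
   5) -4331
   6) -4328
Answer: 2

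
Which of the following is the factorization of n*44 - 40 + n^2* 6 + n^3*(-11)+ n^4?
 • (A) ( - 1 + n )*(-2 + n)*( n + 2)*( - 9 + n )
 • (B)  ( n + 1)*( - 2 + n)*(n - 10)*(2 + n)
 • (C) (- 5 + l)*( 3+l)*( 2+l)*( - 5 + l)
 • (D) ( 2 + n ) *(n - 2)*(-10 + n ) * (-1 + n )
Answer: D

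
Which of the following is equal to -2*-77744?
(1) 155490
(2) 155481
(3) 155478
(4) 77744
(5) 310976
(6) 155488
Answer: 6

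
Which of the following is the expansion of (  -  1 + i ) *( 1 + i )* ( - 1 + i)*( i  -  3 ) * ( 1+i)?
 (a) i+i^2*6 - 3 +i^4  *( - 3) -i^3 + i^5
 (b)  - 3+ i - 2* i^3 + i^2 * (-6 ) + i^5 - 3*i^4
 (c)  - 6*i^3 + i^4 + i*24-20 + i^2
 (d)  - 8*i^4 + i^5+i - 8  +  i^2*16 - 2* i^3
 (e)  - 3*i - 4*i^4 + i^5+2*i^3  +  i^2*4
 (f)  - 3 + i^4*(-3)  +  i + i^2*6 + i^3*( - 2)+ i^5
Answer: f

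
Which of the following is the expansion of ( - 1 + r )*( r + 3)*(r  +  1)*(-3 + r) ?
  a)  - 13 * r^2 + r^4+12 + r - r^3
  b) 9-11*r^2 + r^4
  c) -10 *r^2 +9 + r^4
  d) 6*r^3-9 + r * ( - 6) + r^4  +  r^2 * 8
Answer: c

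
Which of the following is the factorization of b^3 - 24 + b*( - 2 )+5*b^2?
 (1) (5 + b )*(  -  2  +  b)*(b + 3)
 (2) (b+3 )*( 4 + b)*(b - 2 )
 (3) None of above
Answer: 2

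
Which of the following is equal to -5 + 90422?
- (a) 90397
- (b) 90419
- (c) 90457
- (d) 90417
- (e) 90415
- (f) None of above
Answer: d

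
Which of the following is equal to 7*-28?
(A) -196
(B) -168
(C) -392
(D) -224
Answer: A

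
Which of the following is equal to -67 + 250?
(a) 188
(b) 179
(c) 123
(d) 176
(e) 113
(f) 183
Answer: f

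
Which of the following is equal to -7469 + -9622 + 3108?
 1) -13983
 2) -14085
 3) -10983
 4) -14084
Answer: 1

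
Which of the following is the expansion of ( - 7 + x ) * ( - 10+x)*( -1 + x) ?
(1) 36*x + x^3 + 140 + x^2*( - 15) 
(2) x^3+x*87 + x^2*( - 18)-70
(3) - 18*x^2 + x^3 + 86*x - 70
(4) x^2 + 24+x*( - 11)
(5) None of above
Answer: 2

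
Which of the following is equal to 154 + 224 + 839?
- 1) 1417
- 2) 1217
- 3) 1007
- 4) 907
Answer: 2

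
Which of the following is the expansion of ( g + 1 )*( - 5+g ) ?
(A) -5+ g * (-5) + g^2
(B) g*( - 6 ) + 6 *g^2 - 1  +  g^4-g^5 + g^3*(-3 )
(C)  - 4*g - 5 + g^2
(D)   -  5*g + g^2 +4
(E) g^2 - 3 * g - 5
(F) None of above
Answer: C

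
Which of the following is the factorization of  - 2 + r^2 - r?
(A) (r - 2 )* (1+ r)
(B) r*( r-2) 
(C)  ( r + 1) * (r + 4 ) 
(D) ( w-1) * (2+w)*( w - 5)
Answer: A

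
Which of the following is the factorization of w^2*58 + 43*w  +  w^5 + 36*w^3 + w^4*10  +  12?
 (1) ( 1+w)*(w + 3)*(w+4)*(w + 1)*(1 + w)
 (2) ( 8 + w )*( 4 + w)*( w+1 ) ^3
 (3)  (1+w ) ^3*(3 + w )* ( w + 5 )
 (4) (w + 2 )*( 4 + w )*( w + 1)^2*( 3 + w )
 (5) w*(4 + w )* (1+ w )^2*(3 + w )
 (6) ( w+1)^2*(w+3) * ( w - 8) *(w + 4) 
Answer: 1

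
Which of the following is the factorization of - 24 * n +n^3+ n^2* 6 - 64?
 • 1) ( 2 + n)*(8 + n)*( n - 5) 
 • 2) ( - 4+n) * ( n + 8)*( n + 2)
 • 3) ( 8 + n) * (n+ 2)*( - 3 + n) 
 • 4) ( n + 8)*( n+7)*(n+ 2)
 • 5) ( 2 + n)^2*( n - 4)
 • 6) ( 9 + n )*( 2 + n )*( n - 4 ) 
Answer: 2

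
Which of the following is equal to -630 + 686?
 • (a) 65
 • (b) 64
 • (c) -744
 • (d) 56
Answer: d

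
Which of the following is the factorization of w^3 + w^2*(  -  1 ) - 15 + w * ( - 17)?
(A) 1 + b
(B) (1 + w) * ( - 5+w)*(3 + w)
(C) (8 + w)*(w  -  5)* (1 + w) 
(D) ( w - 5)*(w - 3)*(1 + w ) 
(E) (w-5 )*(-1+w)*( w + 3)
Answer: B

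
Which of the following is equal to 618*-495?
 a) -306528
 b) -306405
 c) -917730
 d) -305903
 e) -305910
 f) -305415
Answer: e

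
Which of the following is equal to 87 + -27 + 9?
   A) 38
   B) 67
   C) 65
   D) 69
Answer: D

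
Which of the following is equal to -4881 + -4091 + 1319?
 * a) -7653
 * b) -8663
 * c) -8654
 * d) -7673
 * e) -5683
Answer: a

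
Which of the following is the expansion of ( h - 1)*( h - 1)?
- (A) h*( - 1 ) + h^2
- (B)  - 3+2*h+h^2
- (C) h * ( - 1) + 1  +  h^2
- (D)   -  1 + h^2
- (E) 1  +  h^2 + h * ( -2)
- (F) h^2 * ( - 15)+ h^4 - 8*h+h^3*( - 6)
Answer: E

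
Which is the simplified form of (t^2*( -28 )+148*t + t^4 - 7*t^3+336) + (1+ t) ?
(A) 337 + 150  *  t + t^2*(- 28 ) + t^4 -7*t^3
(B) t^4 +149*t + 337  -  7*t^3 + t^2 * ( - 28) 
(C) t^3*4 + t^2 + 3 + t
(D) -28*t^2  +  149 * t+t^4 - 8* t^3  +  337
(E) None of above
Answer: B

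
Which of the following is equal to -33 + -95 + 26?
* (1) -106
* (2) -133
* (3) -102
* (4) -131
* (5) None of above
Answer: 3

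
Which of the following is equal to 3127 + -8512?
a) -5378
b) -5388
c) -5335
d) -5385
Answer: d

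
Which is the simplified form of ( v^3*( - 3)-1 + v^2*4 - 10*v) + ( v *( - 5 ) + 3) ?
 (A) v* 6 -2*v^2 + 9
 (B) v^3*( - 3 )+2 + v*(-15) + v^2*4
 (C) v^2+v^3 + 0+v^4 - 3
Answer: B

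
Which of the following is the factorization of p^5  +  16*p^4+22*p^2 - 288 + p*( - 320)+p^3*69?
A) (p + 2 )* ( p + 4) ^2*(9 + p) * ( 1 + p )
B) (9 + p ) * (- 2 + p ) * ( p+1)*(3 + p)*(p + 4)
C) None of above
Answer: C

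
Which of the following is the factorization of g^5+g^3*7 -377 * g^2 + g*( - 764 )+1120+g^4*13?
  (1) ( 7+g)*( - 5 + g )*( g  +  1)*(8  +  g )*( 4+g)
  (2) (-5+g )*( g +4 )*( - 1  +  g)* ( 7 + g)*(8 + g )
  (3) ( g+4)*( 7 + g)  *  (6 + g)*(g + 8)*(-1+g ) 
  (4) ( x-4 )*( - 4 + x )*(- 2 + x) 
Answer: 2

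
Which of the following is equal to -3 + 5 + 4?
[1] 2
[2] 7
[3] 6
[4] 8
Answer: 3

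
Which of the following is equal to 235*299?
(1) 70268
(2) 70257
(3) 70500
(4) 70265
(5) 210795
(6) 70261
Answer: 4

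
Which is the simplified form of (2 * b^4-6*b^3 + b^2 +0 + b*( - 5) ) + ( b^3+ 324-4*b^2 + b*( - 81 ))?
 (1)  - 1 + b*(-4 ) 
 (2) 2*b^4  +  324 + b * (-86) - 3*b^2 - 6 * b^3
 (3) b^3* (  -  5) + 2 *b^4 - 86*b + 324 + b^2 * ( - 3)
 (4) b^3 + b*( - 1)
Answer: 3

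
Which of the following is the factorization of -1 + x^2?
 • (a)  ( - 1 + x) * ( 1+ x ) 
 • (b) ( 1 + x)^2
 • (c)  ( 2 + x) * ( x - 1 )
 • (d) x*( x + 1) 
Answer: a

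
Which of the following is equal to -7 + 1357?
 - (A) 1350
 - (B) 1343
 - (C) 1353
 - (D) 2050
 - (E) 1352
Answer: A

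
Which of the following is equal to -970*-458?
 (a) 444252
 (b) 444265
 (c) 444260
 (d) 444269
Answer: c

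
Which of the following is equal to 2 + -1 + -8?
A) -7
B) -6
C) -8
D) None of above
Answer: A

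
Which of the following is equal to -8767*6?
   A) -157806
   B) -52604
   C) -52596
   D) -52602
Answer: D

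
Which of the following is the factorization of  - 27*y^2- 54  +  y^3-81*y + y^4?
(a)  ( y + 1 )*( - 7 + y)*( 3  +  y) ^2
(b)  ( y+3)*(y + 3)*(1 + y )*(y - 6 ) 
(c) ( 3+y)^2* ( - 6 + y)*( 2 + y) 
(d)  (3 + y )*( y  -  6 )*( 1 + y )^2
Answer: b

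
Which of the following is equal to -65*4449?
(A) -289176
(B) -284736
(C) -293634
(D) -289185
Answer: D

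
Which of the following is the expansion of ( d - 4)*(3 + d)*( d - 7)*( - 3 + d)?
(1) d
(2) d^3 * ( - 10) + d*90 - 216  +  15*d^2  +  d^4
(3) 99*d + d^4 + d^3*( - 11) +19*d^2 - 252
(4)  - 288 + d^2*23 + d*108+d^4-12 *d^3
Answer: 3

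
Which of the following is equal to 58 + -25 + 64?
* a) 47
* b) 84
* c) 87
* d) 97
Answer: d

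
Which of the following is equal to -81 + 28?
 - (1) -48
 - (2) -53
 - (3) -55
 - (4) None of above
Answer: 2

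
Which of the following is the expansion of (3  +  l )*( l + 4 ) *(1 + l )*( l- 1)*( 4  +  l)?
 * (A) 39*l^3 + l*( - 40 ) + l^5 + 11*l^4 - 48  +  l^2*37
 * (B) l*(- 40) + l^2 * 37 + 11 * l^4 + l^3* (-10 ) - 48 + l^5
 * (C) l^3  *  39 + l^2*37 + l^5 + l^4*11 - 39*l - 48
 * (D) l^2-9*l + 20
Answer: A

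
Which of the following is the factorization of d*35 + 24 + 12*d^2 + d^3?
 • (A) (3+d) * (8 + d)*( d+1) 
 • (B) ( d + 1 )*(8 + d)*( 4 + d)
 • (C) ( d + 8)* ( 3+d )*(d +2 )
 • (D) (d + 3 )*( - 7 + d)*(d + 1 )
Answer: A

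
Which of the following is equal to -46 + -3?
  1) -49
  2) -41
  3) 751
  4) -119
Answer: 1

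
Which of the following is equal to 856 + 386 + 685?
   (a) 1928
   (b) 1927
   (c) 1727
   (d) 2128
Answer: b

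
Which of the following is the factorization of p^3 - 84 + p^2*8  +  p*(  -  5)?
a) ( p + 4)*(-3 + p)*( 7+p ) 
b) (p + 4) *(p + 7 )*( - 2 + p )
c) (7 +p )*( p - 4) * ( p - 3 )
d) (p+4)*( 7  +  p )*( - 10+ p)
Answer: a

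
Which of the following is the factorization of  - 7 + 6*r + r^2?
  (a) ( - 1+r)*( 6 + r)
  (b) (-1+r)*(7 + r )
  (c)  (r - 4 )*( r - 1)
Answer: b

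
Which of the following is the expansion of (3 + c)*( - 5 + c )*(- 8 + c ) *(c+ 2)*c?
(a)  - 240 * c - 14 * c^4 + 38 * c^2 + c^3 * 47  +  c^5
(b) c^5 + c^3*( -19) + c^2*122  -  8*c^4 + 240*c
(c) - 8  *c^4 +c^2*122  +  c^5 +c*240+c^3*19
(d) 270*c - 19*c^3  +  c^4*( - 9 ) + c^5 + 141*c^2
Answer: b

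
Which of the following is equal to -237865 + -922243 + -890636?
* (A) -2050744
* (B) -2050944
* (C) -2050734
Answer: A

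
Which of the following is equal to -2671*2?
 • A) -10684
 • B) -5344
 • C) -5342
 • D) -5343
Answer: C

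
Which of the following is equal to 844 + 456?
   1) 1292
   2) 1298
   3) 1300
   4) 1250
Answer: 3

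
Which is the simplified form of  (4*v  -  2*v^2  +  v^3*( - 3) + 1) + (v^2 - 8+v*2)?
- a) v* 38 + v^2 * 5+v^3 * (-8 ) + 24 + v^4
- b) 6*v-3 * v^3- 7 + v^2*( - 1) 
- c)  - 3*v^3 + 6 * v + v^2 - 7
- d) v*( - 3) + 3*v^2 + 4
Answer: b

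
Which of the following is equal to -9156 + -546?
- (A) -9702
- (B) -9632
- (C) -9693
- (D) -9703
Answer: A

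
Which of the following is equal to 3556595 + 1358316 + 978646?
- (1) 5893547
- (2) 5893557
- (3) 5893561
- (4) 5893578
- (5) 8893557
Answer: 2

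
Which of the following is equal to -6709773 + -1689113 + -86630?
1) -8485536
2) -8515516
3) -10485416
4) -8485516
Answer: 4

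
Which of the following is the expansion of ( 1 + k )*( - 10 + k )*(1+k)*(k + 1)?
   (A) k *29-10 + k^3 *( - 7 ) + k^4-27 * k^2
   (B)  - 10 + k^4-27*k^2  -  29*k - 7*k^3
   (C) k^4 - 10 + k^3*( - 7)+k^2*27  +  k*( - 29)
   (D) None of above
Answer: B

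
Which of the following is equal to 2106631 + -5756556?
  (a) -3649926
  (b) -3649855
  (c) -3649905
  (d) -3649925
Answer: d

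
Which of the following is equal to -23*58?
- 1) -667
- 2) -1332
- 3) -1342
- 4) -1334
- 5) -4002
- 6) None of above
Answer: 4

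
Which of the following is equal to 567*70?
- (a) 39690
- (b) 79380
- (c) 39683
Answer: a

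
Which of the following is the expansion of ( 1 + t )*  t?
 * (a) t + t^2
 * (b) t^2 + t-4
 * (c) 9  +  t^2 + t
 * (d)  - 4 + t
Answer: a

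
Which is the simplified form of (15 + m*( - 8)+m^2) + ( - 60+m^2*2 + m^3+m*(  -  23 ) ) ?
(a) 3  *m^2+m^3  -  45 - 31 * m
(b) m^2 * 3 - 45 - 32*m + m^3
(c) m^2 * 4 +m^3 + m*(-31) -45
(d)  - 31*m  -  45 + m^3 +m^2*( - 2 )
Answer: a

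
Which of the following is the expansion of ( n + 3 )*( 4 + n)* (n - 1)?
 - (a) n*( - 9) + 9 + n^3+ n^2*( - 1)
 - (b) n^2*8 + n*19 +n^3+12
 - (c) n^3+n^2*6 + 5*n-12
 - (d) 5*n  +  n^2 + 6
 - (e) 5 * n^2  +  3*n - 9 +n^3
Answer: c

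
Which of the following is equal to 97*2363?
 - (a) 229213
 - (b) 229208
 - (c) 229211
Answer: c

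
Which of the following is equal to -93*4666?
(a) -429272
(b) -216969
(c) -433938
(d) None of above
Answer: c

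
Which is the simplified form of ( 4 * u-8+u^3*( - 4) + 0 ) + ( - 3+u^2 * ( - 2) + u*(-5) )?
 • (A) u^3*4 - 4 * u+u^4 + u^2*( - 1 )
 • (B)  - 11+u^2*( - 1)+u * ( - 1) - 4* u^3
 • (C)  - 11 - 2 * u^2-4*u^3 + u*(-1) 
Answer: C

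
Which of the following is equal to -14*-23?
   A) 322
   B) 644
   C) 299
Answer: A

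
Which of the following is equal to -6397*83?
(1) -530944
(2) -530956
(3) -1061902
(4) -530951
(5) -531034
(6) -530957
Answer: 4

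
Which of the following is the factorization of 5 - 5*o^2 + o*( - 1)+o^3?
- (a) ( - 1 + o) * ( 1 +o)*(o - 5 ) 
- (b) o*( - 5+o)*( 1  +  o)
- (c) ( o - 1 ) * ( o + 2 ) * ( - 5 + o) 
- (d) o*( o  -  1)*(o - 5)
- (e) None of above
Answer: a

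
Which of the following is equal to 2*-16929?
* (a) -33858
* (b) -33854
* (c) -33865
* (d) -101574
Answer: a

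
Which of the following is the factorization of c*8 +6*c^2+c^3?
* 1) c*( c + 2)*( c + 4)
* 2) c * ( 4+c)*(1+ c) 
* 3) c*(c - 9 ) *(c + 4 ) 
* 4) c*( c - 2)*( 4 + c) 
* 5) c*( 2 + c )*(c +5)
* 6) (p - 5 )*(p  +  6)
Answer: 1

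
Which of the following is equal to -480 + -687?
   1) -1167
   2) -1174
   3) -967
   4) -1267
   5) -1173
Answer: 1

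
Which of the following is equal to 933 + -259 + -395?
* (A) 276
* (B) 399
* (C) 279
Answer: C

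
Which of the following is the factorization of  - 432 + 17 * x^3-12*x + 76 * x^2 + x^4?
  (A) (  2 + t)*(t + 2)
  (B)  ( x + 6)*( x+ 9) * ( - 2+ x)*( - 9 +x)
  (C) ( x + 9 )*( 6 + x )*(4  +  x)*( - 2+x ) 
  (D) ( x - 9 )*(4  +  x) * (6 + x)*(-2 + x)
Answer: C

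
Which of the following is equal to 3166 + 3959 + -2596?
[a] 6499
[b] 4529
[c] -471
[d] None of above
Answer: b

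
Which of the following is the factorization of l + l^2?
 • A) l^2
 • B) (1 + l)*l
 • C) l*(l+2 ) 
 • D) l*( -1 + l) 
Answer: B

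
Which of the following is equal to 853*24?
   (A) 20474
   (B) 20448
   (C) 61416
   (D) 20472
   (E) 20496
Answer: D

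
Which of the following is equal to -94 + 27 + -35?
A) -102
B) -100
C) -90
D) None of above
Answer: A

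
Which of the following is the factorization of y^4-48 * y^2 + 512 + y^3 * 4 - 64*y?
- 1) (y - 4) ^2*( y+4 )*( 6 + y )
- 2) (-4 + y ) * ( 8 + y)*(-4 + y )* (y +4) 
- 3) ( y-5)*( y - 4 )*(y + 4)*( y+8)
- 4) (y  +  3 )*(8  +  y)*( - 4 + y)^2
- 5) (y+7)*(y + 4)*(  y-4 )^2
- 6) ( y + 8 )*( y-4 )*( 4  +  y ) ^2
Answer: 2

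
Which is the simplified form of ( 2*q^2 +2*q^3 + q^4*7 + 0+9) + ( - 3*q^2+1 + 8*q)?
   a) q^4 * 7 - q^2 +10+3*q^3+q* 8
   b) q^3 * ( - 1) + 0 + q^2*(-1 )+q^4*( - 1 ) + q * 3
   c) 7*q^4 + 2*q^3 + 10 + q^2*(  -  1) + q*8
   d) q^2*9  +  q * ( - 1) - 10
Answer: c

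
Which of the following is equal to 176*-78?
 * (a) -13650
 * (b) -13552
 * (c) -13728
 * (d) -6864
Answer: c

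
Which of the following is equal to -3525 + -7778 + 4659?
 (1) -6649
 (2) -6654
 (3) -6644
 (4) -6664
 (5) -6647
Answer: 3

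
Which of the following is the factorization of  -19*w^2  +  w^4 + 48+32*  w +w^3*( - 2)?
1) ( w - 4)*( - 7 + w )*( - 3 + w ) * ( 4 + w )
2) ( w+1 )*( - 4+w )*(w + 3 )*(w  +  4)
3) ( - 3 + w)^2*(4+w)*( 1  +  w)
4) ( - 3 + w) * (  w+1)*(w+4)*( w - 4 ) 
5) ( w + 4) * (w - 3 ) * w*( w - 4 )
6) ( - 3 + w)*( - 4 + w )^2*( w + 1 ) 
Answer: 4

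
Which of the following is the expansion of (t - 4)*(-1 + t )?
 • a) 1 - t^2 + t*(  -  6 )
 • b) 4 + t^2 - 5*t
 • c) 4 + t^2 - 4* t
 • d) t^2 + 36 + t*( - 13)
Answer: b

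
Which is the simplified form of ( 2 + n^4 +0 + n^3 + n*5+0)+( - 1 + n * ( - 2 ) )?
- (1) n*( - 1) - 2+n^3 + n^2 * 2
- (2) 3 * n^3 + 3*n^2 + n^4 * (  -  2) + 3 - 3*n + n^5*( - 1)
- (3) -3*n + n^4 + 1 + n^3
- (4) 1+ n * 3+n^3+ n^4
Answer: 4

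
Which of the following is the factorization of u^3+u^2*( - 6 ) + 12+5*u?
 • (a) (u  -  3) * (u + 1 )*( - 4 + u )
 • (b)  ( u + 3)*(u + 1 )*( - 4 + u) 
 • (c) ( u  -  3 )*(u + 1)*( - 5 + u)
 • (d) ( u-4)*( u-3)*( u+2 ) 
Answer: a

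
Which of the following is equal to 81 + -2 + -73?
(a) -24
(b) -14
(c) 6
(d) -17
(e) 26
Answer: c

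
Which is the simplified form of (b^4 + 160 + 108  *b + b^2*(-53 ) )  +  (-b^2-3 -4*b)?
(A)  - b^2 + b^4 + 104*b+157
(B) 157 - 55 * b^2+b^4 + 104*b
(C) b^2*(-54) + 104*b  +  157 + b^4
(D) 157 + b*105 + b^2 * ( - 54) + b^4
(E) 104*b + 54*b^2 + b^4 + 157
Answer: C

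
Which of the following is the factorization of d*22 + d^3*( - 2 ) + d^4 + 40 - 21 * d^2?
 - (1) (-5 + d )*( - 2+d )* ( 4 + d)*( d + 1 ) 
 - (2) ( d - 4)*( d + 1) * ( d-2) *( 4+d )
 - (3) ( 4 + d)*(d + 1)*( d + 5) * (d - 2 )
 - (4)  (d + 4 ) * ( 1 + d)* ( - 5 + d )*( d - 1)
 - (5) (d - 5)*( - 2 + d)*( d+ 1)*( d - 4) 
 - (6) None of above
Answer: 1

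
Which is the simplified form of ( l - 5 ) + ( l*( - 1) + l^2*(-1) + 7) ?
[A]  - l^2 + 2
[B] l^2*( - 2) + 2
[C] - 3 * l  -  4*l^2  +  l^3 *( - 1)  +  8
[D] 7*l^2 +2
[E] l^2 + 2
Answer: A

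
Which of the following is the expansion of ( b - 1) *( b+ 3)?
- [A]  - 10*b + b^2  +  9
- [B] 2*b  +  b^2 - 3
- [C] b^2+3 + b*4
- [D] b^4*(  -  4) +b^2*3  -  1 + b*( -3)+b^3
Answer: B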